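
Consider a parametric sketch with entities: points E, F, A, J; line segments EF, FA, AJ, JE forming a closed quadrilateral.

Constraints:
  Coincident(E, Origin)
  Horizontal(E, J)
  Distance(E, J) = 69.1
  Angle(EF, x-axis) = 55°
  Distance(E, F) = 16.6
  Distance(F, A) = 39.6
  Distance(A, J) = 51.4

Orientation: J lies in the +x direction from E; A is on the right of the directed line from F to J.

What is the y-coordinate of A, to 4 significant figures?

-23.50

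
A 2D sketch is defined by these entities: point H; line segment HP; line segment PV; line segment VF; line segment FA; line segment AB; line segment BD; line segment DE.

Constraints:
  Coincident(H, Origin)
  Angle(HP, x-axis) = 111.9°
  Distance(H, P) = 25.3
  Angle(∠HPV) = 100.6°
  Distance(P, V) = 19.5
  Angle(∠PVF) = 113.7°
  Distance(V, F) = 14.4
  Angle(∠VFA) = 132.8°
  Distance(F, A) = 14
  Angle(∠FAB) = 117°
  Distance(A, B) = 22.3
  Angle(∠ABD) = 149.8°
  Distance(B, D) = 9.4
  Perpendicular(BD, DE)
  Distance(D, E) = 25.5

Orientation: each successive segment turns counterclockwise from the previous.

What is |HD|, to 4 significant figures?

6.524

H is at the origin; HP runs at 111.9° with length 25.3, so P = (-9.437, 23.47). ∠HPV = 100.6° gives PV at -168.7° from the x-axis; with |PV| = 19.5, V = (-28.56, 19.65). ∠PVF = 113.7° gives VF at -102.4° from the x-axis; with |VF| = 14.4, F = (-31.65, 5.589). ∠VFA = 132.8° gives FA at -55.20° from the x-axis; with |FA| = 14.0, A = (-23.66, -5.907). ∠FAB = 117.0° gives AB at 7.800° from the x-axis; with |AB| = 22.3, B = (-1.567, -2.880). ∠ABD = 149.8° gives BD at 38.00° from the x-axis; with |BD| = 9.4, D = (5.840, 2.907). Then |HD| = |D − H| = 6.524.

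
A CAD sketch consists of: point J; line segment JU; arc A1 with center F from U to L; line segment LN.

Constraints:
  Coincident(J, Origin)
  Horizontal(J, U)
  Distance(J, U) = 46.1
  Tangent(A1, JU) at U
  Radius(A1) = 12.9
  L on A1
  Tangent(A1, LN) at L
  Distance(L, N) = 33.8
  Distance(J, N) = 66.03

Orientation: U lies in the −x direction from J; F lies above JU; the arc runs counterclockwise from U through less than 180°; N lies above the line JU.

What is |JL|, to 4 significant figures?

37.80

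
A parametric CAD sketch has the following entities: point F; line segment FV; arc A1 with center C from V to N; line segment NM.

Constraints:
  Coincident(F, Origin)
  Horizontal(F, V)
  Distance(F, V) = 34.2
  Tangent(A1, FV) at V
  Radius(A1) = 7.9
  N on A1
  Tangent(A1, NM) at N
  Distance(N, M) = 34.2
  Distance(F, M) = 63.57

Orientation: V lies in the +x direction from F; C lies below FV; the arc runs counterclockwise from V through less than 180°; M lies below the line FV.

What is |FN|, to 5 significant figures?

30.970

Checks: |CN| = 7.900 ✓; ∠(CN, NM) = 90.00° ✓; |NM| = 34.20 ✓; |FM| = 63.57 ✓.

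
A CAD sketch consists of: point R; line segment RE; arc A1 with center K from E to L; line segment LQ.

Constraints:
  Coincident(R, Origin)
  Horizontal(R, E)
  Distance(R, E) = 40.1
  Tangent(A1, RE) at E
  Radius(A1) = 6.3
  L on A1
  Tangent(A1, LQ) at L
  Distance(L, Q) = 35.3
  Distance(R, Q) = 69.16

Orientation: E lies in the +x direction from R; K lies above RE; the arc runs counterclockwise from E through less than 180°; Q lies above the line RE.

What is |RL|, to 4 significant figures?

46.19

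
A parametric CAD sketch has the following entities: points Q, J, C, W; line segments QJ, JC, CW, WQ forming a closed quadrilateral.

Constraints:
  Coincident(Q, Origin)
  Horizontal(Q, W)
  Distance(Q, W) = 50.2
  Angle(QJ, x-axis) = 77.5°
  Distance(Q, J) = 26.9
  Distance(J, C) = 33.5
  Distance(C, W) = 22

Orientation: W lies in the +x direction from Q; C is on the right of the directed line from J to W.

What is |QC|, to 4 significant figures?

28.28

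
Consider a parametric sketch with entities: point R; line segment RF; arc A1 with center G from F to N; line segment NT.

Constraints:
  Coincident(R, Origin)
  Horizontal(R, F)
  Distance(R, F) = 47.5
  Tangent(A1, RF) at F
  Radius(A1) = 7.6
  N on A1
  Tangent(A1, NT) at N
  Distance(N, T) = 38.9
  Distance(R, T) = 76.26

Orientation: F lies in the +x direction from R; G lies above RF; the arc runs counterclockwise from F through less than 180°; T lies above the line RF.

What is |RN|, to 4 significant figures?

55.33

R is at the origin; R and F share the same y with |RF| = 47.5 and F on the +x side, so F = (47.50, 0.000). A1 meets RF tangentially, so GF is at right angles to RF, so G = F + (0, 7.6) = (47.50, 7.600). Since GN ⟂ NT (tangency), |GT| = √(7.6² + 38.9²) = 39.64 regardless of where N sits on A1. So T lies on both circle(R, 76.26) and circle(G, 39.64); the above-RF intersection is T = (61.91, 44.52). N is the foot of the tangent from T: N = (54.98, 6.245).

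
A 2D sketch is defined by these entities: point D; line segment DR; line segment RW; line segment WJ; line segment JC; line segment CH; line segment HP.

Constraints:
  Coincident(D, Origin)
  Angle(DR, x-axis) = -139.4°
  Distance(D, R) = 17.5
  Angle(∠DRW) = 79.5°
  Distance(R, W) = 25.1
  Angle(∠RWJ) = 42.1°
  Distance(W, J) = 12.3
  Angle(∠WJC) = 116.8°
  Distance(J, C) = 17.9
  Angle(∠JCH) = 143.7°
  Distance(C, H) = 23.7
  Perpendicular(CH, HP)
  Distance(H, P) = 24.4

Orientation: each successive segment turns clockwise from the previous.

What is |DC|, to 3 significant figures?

15.9

∠RWJ = 42.1° gives WJ at -17.8° from the x-axis; with |WJ| = 12.3, J = (-14.2, 6.57). ∠WJC = 116.8° gives JC at -81.0° from the x-axis; with |JC| = 17.9, C = (-11.4, -11.1). Then |DC| = |C − D| = 15.9.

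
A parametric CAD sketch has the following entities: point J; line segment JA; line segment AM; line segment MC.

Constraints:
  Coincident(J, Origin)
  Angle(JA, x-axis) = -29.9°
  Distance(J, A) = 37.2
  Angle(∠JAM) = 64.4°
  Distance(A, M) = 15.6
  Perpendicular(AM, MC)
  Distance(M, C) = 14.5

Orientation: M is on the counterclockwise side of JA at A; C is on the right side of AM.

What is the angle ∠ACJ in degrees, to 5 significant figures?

47.658°

J is at the origin; JA runs at -29.9° with length 37.2, so A = 37.2·(cos -29.9°, sin -29.9°) = (32.249, -18.544). ∠JAM = 64.4°, so AM runs at -29.9° + (180° − 64.4°) = 85.700° from the x-axis; with |AM| = 15.6, M = A + 15.6·(cos 85.700°, sin 85.700°) = (33.418, -2.9877). AM ⟂ MC; with |MC| = 14.5 on the right of AM, C = M + 14.5·(0.99719, -0.074979) = (47.877, -4.0748). Then cos ∠ACJ = CA·CJ / (|CA||CJ|), giving 47.658°.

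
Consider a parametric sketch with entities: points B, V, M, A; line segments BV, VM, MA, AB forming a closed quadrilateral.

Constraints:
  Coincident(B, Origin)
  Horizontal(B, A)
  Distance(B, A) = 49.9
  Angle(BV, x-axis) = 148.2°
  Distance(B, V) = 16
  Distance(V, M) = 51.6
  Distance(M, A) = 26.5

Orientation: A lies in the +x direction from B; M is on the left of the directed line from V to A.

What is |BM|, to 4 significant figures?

42.51

B is at the origin; B and A share the same y with |BA| = 49.9 and A in +x, so A = (49.9, 0). BV runs at 148.2° with |BV| = 16.0, so V = (-13.60, 8.431). M is determined by |VM| = 51.6 and |MA| = 26.5 together: it lies at the intersection of circle(V, 51.6) and circle(A, 26.5). With |VA| = 64.06, the foot of the radical line on VA is 47.33 from V and the perpendicular offset is √(51.6² − 47.33²) = 20.55. Taking the left-of-VA solution: M = (36.02, 22.58).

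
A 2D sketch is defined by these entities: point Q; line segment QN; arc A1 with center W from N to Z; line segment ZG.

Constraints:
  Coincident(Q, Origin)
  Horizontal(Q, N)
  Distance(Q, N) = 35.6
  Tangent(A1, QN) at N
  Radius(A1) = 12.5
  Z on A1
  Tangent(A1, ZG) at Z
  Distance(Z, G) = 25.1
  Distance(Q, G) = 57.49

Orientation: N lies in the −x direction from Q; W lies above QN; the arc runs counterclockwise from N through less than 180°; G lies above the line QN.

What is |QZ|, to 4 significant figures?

32.79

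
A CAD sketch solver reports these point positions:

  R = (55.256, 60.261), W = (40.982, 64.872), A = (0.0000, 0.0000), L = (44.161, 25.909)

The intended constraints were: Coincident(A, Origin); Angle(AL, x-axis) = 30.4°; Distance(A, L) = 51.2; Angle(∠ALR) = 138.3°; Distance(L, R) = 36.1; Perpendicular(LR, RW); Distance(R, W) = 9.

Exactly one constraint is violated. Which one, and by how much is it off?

Distance(R, W) = 9 — off by 6.00.

A = (0.00, 0.00) ✓; AL at 30.40° ✓; |AL| = 51.20 ✓; ∠ALR = 138.3° ✓; |LR| = 36.10 ✓; ∠(LR, RW) = 90.00° ✓; |RW| = 15.00 ✗.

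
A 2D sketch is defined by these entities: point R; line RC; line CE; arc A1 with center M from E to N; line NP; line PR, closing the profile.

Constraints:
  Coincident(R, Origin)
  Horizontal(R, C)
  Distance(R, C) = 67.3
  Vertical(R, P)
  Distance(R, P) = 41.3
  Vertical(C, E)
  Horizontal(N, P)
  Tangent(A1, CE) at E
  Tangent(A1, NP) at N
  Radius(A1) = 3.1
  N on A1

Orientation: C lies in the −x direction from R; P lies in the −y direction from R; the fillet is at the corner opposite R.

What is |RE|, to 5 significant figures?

77.386

R is at the origin; RC is horizontal with |RC| = 67.3 and C on the −x side, so C = (-67.300, 0.0000). RP is vertical with |RP| = 41.3 and P on the −y side, so P = (0.0000, -41.300). The virtual corner opposite R is at (-67.300, -41.300). A1 meets CE tangentially, so ME is at right angles to CE and tangency of A1 to NP means the radius MN is perpendicular to NP, with radius 3.1, so the center M sits 3.1 in from both sides at M = (-64.200, -38.200). That places the tangent points at E = (-67.300, -38.200) on CE and N = (-64.200, -41.300) on NP. Then |RE| = |E − R| = 77.386.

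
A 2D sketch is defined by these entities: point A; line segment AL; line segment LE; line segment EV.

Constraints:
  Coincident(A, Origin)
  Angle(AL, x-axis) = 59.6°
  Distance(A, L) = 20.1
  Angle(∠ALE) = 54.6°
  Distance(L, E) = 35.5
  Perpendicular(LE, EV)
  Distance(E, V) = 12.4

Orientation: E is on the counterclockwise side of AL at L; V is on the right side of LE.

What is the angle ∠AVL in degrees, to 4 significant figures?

31.09°

∠ALE = 54.6°, so LE runs at 59.6° + (180° − 54.6°) = 185.0° from the x-axis; with |LE| = 35.5, E = L + 35.5·(cos 185.0°, sin 185.0°) = (-25.19, 14.24). LE ⟂ EV; with |EV| = 12.4 on the right of LE, V = E + 12.4·(-0.08716, 0.9962) = (-26.27, 26.60). Then cos ∠AVL = VA·VL / (|VA||VL|), giving 31.09°.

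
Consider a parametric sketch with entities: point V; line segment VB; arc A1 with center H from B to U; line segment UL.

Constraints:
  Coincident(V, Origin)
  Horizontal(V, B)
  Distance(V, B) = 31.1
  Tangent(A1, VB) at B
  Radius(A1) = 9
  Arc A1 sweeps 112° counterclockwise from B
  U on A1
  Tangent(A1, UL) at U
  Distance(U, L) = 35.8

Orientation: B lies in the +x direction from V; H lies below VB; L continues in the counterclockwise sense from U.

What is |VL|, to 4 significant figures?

58.17

V is at the origin; V and B share the same y with |VB| = 31.1 and B on the +x side, so B = (31.10, 0.000). A1 meets VB tangentially, so HB is at right angles to VB, so H = B + (0, -9) = (31.10, -9.000). On A1, B sits at bearing 90° from H; a 112° counterclockwise sweep puts U at bearing 202°, so U = H + 9.0·(cos 202°, sin 202°) = (22.76, -12.37). A1 meets UL tangentially, so HU is at right angles to UL, so UL runs along (−sin 202°, cos 202°); with |UL| = 35.8, L = (36.17, -45.56). Then |VL| = |L − V| = 58.17.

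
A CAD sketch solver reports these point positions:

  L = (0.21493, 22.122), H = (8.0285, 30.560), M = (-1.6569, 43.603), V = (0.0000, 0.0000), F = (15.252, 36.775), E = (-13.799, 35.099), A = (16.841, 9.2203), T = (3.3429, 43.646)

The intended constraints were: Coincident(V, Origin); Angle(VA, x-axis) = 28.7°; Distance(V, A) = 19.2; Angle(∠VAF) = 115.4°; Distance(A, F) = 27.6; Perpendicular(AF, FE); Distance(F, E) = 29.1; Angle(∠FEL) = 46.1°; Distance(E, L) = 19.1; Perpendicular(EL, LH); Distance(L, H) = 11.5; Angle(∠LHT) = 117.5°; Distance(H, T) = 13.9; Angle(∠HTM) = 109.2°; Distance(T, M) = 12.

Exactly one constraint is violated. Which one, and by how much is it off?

Distance(T, M) = 12 — off by 7.00.

V = (0.00, 0.00) ✓; VA at 28.70° ✓; |VA| = 19.20 ✓; ∠VAF = 115.4° ✓; |AF| = 27.60 ✓; ∠(AF, FE) = 90.00° ✓; |FE| = 29.10 ✓; ∠FEL = 46.10° ✓; |EL| = 19.10 ✓; ∠(EL, LH) = 90.00° ✓; |LH| = 11.50 ✓; ∠LHT = 117.5° ✓; |HT| = 13.90 ✓; ∠HTM = 109.2° ✓; |TM| = 5.000 ✗.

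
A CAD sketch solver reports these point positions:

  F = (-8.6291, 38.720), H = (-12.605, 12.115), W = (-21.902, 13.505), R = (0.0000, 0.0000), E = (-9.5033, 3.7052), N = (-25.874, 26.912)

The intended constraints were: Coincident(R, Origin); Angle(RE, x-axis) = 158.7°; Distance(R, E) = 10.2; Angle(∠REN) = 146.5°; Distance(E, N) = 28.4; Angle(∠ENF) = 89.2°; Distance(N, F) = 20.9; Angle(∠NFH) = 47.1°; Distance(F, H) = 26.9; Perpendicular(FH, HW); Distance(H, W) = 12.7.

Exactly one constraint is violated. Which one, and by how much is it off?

Distance(H, W) = 12.7 — off by 3.30.

R = (0.00, 0.00) ✓; RE at 158.7° ✓; |RE| = 10.20 ✓; ∠REN = 146.5° ✓; |EN| = 28.40 ✓; ∠ENF = 89.20° ✓; |NF| = 20.90 ✓; ∠NFH = 47.10° ✓; |FH| = 26.90 ✓; ∠(FH, HW) = 90.00° ✓; |HW| = 9.400 ✗.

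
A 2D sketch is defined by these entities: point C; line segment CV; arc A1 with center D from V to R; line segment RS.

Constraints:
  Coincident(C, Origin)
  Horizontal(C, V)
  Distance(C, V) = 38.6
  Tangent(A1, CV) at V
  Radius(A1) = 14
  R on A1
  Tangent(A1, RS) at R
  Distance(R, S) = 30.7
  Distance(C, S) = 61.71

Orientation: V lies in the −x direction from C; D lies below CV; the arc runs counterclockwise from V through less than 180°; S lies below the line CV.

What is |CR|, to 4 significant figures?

55.04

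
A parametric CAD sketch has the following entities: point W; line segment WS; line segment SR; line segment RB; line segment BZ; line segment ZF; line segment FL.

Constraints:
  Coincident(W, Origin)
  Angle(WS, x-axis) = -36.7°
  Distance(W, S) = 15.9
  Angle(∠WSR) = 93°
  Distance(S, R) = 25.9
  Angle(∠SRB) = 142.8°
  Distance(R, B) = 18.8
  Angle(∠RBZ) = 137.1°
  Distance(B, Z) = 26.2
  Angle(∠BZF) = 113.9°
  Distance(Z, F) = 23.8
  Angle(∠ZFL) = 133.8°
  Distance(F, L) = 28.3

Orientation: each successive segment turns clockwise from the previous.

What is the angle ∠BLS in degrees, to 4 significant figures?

49.83°

W is at the origin; WS runs at -36.7° with length 15.9, so S = (12.75, -9.502). ∠WSR = 93.0° gives SR at -123.7° from the x-axis; with |SR| = 25.9, R = (-1.622, -31.05). ∠SRB = 142.8° gives RB at -160.9° from the x-axis; with |RB| = 18.8, B = (-19.39, -37.20). ∠RBZ = 137.1° gives BZ at 156.2° from the x-axis; with |BZ| = 26.2, Z = (-43.36, -26.63). ∠BZF = 113.9° gives ZF at 90.10° from the x-axis; with |ZF| = 23.8, F = (-43.40, -2.829). ∠ZFL = 133.8° gives FL at 43.90° from the x-axis; with |FL| = 28.3, L = (-23.01, 16.79). Then cos ∠BLS = LB·LS / (|LB||LS|), giving 49.83°.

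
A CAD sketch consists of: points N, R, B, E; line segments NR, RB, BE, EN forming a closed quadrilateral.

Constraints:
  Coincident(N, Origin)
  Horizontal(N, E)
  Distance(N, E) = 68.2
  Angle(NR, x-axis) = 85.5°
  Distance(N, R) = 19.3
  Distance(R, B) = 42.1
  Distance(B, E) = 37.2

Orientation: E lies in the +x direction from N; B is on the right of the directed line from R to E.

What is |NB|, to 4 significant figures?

33.62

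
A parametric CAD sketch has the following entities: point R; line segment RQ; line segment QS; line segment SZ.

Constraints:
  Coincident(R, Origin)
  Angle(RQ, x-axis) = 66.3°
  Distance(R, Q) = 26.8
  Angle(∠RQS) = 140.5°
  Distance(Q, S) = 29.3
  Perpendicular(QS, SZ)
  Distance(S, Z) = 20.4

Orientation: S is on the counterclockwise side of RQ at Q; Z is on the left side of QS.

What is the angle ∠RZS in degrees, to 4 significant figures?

86.16°

R is at the origin; RQ runs at 66.3° with length 26.8, so Q = 26.8·(cos 66.3°, sin 66.3°) = (10.77, 24.54). ∠RQS = 140.5°, so QS runs at 66.3° + (180° − 140.5°) = 105.8° from the x-axis; with |QS| = 29.3, S = Q + 29.3·(cos 105.8°, sin 105.8°) = (2.794, 52.73). QS is perpendicular to SZ; with |SZ| = 20.4 on the left of QS, Z = S + 20.4·(-0.9622, -0.2723) = (-16.83, 47.18). Then cos ∠RZS = ZR·ZS / (|ZR||ZS|), giving 86.16°.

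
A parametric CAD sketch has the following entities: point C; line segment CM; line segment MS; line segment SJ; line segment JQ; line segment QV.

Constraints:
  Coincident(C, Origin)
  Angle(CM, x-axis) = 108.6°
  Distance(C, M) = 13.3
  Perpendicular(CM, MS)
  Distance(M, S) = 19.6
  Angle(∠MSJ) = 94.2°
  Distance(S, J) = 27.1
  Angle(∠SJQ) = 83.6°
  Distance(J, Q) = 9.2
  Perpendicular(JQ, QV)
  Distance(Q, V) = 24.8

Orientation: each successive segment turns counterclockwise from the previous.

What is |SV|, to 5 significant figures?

6.5364

C is at the origin; CM runs at 108.6° with length 13.3, so M = (-4.2422, 12.605). The perpendicularity gives MS at right angles to CM, so MS runs at -161.40°; with |MS| = 19.6, S = (-22.818, 6.3537). ∠MSJ = 94.2° gives SJ at -75.600° from the x-axis; with |SJ| = 27.1, J = (-16.079, -19.895). ∠SJQ = 83.6° gives JQ at 20.800° from the x-axis; with |JQ| = 9.2, Q = (-7.4785, -16.628). JQ ⟂ QV, so QV runs at 110.80°; with |QV| = 24.8, V = (-16.285, 6.5558). Then |SV| = |V − S| = 6.5364.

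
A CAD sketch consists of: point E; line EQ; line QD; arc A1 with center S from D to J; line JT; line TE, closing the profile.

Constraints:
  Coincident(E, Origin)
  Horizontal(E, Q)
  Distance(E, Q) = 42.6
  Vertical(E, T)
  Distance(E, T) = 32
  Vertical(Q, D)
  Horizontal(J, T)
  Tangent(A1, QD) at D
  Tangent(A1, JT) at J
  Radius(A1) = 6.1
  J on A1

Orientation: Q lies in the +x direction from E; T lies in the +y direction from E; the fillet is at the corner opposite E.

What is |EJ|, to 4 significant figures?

48.54

The virtual corner opposite E is at (42.60, 32.00). Tangency of A1 to QD means the radius SD is perpendicular to QD and A1 meets JT tangentially, so SJ is at right angles to JT, with radius 6.1, so the center S sits 6.1 in from both sides at S = (36.50, 25.90). That places the tangent points at D = (42.60, 25.90) on QD and J = (36.50, 32.00) on JT. Then |EJ| = |J − E| = 48.54.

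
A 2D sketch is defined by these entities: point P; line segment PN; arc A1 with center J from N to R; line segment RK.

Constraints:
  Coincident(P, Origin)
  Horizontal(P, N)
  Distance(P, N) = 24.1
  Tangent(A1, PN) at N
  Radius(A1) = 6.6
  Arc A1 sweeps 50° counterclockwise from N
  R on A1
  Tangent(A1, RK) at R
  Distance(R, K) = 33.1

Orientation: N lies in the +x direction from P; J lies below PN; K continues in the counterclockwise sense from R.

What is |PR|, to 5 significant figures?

19.189

P is at the origin; P and N share the same y with |PN| = 24.1 and N on the +x side, so N = (24.100, 0.0000). Since A1 is tangent to PN there, JN ⟂ PN, so J = N + (0, -6.6) = (24.100, -6.6000). On A1, N sits at bearing 90° from J; a 50° counterclockwise sweep puts R at bearing 140°, so R = J + 6.6·(cos 140°, sin 140°) = (19.044, -2.3576). Then |PR| = |R − P| = 19.189.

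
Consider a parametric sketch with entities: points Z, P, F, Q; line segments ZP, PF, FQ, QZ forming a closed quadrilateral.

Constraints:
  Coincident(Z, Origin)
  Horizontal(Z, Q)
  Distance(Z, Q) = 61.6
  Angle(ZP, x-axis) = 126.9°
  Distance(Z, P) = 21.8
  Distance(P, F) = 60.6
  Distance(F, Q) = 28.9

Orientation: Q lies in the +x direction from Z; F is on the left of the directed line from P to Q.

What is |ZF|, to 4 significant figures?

53.26

Checks: |PF| = 60.60 ✓; |FQ| = 28.90 ✓.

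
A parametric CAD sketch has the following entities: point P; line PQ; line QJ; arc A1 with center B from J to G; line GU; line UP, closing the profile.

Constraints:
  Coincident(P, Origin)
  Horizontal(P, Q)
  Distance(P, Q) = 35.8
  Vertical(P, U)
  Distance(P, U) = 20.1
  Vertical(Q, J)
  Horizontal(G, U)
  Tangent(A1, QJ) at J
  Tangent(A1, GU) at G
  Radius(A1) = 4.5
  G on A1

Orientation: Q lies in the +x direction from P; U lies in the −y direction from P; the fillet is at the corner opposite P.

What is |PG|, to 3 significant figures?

37.2

P is at the origin; PQ is horizontal with |PQ| = 35.8 and Q on the +x side, so Q = (35.8, 0.00). P and U share the same x with |PU| = 20.1 and U on the −y side, so U = (0.00, -20.1). The virtual corner opposite P is at (35.8, -20.1). The tangent condition forces BJ to be normal to QJ and since A1 is tangent to GU there, BG ⟂ GU, with radius 4.5, so the center B sits 4.5 in from both sides at B = (31.3, -15.6). That places the tangent points at J = (35.8, -15.6) on QJ and G = (31.3, -20.1) on GU. Then |PG| = |G − P| = 37.2.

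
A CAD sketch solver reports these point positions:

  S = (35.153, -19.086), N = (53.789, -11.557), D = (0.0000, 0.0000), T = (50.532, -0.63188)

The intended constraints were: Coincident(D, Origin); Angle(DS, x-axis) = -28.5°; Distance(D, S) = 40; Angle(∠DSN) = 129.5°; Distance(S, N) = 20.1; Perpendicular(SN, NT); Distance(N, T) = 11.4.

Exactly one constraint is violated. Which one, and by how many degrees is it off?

Perpendicular(SN, NT) — off by 5.40°.

D = (0.00, 0.00) ✓; DS at -28.50° ✓; |DS| = 40.00 ✓; ∠DSN = 129.5° ✓; |SN| = 20.10 ✓; ∠(SN, NT) = 84.60° ✗; |NT| = 11.40 ✓.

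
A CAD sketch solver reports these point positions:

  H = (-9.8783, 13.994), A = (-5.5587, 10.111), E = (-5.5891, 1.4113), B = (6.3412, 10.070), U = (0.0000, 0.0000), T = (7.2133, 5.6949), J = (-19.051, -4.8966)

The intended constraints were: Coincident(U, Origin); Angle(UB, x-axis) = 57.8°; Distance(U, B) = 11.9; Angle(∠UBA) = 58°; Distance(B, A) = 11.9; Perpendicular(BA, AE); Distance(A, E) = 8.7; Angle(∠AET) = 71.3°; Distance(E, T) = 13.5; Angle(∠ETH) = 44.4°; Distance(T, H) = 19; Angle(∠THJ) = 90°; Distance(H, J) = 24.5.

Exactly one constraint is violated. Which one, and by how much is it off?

Distance(H, J) = 24.5 — off by 3.50.

U = (0.00, 0.00) ✓; UB at 57.80° ✓; |UB| = 11.90 ✓; ∠UBA = 58.00° ✓; |BA| = 11.90 ✓; ∠(BA, AE) = 90.00° ✓; |AE| = 8.700 ✓; ∠AET = 71.30° ✓; |ET| = 13.50 ✓; ∠ETH = 44.40° ✓; |TH| = 19.00 ✓; ∠THJ = 90.00° ✓; |HJ| = 21.00 ✗.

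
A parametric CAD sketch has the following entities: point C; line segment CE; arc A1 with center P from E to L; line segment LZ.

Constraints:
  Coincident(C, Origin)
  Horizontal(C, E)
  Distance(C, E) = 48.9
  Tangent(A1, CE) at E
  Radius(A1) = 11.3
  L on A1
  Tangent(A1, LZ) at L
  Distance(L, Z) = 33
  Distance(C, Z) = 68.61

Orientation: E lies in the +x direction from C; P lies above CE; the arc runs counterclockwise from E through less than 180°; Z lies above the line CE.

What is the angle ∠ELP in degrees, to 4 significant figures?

37.10°

Checks: |PL| = 11.30 ✓; ∠(PL, LZ) = 90.00° ✓; |LZ| = 33.00 ✓; |CZ| = 68.61 ✓.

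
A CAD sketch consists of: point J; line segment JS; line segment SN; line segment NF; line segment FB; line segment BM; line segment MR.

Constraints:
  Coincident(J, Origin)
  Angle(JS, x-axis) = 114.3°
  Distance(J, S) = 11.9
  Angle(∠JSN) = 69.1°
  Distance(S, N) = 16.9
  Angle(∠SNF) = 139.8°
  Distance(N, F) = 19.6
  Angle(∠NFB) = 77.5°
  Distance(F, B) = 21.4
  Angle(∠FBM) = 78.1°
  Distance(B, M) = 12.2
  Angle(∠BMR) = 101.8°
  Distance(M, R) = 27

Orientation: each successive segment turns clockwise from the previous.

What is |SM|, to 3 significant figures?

17.5

∠NFB = 77.5° gives FB at -139° from the x-axis; with |FB| = 21.4, B = (11.4, -13.8). ∠FBM = 78.1° gives BM at 119° from the x-axis; with |BM| = 12.2, M = (5.57, -3.16). Then |SM| = |M − S| = 17.5.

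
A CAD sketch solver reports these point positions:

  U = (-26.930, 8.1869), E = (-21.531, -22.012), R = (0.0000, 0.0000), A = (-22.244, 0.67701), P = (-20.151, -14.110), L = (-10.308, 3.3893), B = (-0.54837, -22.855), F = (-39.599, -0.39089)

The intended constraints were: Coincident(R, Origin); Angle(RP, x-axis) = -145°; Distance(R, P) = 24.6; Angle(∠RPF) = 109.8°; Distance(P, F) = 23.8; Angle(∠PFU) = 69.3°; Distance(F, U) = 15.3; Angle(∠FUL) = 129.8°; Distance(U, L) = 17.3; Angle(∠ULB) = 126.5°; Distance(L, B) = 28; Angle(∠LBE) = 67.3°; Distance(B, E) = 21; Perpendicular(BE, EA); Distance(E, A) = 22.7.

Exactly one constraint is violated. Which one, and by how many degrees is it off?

Perpendicular(BE, EA) — off by 4.10°.

R = (0.00, 0.00) ✓; RP at -145.0° ✓; |RP| = 24.60 ✓; ∠RPF = 109.8° ✓; |PF| = 23.80 ✓; ∠PFU = 69.30° ✓; |FU| = 15.30 ✓; ∠FUL = 129.8° ✓; |UL| = 17.30 ✓; ∠ULB = 126.5° ✓; |LB| = 28.00 ✓; ∠LBE = 67.30° ✓; |BE| = 21.00 ✓; ∠(BE, EA) = 85.90° ✗; |EA| = 22.70 ✓.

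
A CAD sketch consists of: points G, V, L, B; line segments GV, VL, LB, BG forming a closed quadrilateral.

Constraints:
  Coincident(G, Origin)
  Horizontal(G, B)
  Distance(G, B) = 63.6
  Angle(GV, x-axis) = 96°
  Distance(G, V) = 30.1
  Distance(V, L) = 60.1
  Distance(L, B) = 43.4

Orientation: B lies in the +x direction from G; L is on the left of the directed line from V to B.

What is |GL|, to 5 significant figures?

70.071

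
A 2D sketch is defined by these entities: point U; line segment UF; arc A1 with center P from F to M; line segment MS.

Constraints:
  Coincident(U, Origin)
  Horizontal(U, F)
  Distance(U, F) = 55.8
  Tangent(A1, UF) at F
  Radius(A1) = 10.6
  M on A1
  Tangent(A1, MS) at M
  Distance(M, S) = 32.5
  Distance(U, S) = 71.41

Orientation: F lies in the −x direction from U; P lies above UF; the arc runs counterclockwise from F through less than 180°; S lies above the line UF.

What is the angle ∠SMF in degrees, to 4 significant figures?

126.1°

Checks: |PM| = 10.60 ✓; ∠(PM, MS) = 90.00° ✓; |MS| = 32.50 ✓; |US| = 71.41 ✓.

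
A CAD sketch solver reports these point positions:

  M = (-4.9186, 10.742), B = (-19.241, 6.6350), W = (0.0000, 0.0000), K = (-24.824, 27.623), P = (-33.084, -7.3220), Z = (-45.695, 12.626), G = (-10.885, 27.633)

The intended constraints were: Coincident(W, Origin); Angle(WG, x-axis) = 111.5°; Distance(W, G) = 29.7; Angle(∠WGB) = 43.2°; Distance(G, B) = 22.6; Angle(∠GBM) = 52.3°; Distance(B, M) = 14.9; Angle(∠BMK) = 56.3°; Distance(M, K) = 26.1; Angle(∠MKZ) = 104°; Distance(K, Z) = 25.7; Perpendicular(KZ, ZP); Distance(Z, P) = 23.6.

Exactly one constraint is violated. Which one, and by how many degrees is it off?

Perpendicular(KZ, ZP) — off by 3.40°.

W = (0.00, 0.00) ✓; WG at 111.5° ✓; |WG| = 29.70 ✓; ∠WGB = 43.20° ✓; |GB| = 22.60 ✓; ∠GBM = 52.30° ✓; |BM| = 14.90 ✓; ∠BMK = 56.30° ✓; |MK| = 26.10 ✓; ∠MKZ = 104.0° ✓; |KZ| = 25.70 ✓; ∠(KZ, ZP) = 86.60° ✗; |ZP| = 23.60 ✓.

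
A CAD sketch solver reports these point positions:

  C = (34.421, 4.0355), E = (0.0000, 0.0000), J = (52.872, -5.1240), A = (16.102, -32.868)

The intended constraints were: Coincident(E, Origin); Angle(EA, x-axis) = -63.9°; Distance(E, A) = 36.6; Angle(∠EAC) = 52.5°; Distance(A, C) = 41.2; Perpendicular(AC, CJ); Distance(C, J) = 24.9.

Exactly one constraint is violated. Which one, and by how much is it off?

Distance(C, J) = 24.9 — off by 4.30.

E = (0.00, 0.00) ✓; EA at -63.90° ✓; |EA| = 36.60 ✓; ∠EAC = 52.50° ✓; |AC| = 41.20 ✓; ∠(AC, CJ) = 90.00° ✓; |CJ| = 20.60 ✗.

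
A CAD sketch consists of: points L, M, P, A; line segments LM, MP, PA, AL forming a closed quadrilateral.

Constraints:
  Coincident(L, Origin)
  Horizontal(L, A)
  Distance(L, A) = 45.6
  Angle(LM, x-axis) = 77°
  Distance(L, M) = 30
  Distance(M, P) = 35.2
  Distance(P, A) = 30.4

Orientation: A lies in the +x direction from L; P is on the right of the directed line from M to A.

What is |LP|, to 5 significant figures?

16.322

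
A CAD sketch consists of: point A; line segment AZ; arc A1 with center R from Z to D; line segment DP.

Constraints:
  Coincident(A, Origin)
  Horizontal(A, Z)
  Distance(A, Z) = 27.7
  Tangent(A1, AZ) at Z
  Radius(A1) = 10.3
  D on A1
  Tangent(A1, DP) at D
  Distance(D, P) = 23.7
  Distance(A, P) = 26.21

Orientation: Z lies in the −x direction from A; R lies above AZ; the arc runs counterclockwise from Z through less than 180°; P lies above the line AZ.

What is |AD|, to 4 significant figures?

19.52

Checks: |AZ| = 27.70 ✓; |RD| = 10.30 ✓; ∠(RD, DP) = 90.00° ✓; |DP| = 23.70 ✓; |AP| = 26.21 ✓.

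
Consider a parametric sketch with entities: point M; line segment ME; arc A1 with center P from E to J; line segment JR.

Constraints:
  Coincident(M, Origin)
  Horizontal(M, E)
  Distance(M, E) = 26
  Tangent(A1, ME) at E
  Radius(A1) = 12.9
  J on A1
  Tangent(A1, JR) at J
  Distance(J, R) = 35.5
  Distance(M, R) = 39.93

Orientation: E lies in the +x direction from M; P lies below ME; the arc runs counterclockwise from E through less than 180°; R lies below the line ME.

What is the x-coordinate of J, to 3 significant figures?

14.2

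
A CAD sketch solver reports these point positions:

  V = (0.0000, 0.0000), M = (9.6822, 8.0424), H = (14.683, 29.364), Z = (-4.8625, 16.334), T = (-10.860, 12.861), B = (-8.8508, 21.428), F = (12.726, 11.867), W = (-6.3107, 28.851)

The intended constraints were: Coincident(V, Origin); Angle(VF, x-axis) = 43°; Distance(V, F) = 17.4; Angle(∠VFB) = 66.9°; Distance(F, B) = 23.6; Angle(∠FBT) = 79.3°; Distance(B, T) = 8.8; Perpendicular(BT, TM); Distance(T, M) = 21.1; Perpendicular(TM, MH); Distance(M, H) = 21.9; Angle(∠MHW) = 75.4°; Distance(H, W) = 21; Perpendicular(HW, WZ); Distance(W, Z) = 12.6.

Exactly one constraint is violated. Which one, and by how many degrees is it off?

Perpendicular(HW, WZ) — off by 5.20°.

V = (0.00, 0.00) ✓; VF at 43.00° ✓; |VF| = 17.40 ✓; ∠VFB = 66.90° ✓; |FB| = 23.60 ✓; ∠FBT = 79.30° ✓; |BT| = 8.799 ✓; ∠(BT, TM) = 90.00° ✓; |TM| = 21.10 ✓; ∠(TM, MH) = 90.00° ✓; |MH| = 21.90 ✓; ∠MHW = 75.40° ✓; |HW| = 21.00 ✓; ∠(HW, WZ) = 95.20° ✗; |WZ| = 12.60 ✓.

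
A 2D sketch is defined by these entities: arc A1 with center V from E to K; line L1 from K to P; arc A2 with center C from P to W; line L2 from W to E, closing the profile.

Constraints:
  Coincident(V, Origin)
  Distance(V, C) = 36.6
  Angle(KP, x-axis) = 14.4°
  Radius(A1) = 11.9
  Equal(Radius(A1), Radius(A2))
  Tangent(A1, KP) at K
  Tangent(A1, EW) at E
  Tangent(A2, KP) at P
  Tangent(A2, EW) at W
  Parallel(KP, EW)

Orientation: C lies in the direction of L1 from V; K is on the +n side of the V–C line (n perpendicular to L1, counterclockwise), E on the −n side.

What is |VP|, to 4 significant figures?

38.49

The slot axis is L1's direction at 14.4°, so u = (cos 14.4°, sin 14.4°) = (0.9686, 0.2487) and n = (−sin 14.4°, cos 14.4°) = (-0.2487, 0.9686). V is at the origin and C lies 36.6 along u from V, so C = 36.6·u = (35.45, 9.102). Tangency of A1 to both parallel lines with radius 11.9 puts K and E at V ± 11.9·n: K = (-2.959, 11.53), E = (2.959, -11.53). Equal radii place P and W the same way about C: P = C + 11.9·n = (32.49, 20.63), W = C − 11.9·n = (38.41, -2.424). Then |VP| = |P − V| = 38.49.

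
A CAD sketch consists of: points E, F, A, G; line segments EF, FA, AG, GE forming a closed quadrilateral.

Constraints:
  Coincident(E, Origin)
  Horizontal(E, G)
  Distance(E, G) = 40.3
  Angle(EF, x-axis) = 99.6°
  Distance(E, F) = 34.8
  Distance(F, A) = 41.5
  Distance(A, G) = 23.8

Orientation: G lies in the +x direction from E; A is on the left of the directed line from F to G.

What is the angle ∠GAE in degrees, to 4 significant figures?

71.09°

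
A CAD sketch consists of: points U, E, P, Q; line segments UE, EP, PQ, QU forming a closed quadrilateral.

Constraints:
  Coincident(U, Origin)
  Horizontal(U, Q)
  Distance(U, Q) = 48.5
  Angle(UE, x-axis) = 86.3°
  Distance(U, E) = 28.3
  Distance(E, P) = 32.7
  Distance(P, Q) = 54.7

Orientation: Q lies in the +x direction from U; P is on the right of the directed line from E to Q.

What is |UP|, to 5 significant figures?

7.0164

Checks: |EP| = 32.70 ✓; |PQ| = 54.70 ✓.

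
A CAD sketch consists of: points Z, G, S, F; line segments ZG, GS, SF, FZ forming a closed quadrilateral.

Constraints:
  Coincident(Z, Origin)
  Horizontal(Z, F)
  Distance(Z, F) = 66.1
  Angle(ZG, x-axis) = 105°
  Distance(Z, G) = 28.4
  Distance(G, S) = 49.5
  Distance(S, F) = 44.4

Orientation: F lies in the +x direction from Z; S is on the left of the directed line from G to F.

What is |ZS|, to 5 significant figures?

55.282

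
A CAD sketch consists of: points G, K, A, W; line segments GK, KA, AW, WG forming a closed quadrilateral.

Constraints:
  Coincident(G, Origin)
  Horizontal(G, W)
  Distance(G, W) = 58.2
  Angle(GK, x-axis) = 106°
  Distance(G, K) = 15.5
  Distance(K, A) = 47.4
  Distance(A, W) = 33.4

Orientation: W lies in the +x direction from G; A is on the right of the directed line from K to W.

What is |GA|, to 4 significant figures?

34.90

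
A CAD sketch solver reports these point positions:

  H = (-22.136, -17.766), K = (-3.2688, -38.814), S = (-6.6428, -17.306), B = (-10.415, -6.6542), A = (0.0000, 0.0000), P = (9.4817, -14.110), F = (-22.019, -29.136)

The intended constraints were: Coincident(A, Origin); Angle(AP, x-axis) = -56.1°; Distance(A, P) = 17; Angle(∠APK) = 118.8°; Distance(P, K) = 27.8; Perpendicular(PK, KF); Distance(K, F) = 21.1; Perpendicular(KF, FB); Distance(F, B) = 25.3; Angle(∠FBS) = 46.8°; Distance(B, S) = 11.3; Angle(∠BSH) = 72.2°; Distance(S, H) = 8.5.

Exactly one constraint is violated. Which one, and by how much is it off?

Distance(S, H) = 8.5 — off by 7.00.

A = (0.00, 0.00) ✓; AP at -56.10° ✓; |AP| = 17.00 ✓; ∠APK = 118.8° ✓; |PK| = 27.80 ✓; ∠(PK, KF) = 90.00° ✓; |KF| = 21.10 ✓; ∠(KF, FB) = 90.00° ✓; |FB| = 25.30 ✓; ∠FBS = 46.80° ✓; |BS| = 11.30 ✓; ∠BSH = 72.20° ✓; |SH| = 15.50 ✗.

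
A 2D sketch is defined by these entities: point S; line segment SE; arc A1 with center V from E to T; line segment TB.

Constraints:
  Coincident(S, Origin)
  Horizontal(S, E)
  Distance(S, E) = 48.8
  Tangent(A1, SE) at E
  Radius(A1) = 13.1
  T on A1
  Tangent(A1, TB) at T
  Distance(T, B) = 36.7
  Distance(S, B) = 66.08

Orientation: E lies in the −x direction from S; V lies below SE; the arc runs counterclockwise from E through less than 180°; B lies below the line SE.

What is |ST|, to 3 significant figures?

63.3

S is at the origin; SE is horizontal with |SE| = 48.8 and E on the −x side, so E = (-48.8, 0.00). Tangency of A1 to SE means the radius VE is perpendicular to SE, so V = E + (0, -13.1) = (-48.8, -13.1). Since VT ⟂ TB (tangency), |VB| = √(13.1² + 36.7²) = 39.0 regardless of where T sits on A1. So B lies on both circle(S, 66.08) and circle(V, 39.0); the below-SE intersection is B = (-41.5, -51.4). T is the foot of the tangent from B: T = (-60.1, -19.7).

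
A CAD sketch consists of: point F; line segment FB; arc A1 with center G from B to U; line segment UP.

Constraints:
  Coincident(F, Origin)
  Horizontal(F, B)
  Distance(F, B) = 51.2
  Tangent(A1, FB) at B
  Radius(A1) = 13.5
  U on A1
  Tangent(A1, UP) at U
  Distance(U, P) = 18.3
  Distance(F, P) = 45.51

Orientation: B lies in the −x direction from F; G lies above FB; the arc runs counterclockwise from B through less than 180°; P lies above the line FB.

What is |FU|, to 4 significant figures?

39.52

F is at the origin; FB is horizontal with |FB| = 51.2 and B on the −x side, so B = (-51.20, 0.000). The tangent condition forces GB to be normal to FB, so G = B + (0, 13.5) = (-51.20, 13.50). Since GU ⟂ UP (tangency), |GP| = √(13.5² + 18.3²) = 22.74 regardless of where U sits on A1. So P lies on both circle(F, 45.51) and circle(G, 22.74); the above-FB intersection is P = (-34.83, 29.29). U is the foot of the tangent from P: U = (-37.89, 11.25).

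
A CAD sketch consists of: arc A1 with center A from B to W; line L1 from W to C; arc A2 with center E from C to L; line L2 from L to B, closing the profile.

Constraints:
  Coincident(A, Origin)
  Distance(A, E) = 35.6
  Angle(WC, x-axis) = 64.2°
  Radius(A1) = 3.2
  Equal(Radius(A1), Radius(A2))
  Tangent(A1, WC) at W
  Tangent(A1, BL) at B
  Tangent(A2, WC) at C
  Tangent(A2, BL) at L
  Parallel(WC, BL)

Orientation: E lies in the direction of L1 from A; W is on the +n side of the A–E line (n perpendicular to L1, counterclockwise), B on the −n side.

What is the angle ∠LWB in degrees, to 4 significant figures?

79.81°

Tangency of A1 to both parallel lines with radius 3.2 puts W and B at A ± 3.2·n: W = (-2.881, 1.393), B = (2.881, -1.393). Equal radii place C and L the same way about E: C = E + 3.2·n = (12.61, 33.44), L = E − 3.2·n = (18.38, 30.66). Then cos ∠LWB = WL·WB / (|WL||WB|), giving 79.81°.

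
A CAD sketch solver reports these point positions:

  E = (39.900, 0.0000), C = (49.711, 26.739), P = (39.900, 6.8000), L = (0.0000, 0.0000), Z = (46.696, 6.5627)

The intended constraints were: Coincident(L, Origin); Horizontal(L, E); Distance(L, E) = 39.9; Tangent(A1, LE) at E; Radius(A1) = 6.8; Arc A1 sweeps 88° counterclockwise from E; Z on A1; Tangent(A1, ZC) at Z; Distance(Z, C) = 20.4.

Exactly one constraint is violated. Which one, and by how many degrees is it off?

Tangent(A1, ZC) at Z — off by 6.50°.

L = (0.00, 0.00) ✓; L.y = 0.00, E.y = 0.00 ✓; |LE| = 39.90 ✓; ∠(PE, EL) = 90.00° ✓; |PE| = 6.800 ✓; bearing(P→Z) − bearing(P→E) = 88.00° ✓; |PZ| = 6.800 ✓; ∠(PZ, ZC) = 96.50° ✗; |ZC| = 20.40 ✓.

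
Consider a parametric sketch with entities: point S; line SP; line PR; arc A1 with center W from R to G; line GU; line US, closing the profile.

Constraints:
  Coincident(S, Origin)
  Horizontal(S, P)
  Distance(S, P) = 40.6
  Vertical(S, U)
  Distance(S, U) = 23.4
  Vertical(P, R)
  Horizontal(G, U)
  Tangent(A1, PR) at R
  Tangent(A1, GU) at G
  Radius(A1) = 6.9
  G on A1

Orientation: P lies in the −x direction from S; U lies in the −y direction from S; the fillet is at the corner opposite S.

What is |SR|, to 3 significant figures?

43.8

The virtual corner opposite S is at (-40.6, -23.4). A1 meets PR tangentially, so WR is at right angles to PR and A1 meets GU tangentially, so WG is at right angles to GU, with radius 6.9, so the center W sits 6.9 in from both sides at W = (-33.7, -16.5). That places the tangent points at R = (-40.6, -16.5) on PR and G = (-33.7, -23.4) on GU. Then |SR| = |R − S| = 43.8.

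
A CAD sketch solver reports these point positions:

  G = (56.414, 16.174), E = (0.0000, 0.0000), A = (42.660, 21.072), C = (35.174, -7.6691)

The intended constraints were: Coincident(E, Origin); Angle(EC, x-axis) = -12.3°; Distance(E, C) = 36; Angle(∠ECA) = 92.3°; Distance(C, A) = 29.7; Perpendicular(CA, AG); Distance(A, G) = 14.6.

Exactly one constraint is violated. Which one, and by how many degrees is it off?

Perpendicular(CA, AG) — off by 5.00°.

E = (0.00, 0.00) ✓; EC at -12.30° ✓; |EC| = 36.00 ✓; ∠ECA = 92.30° ✓; |CA| = 29.70 ✓; ∠(CA, AG) = 95.00° ✗; |AG| = 14.60 ✓.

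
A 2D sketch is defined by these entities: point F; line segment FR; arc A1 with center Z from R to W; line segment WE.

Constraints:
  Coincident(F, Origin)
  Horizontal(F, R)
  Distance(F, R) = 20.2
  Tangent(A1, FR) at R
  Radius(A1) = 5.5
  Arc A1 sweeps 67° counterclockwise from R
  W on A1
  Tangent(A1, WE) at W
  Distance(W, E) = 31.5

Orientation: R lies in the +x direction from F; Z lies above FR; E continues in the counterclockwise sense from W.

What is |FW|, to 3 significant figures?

25.5

F is at the origin; F and R share the same y with |FR| = 20.2 and R on the +x side, so R = (20.2, 0.00). A1 meets FR tangentially, so ZR is at right angles to FR, so Z = R + (0, 5.5) = (20.2, 5.50). On A1, R sits at bearing -90° from Z; a 67° counterclockwise sweep puts W at bearing -23°, so W = Z + 5.5·(cos -23°, sin -23°) = (25.3, 3.35). Then |FW| = |W − F| = 25.5.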